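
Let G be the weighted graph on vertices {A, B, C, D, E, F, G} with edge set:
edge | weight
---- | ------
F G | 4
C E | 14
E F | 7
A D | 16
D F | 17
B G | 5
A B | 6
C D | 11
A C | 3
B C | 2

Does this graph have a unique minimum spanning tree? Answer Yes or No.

Kruskal's algorithm — process edges by increasing weight (ties by edge label):
B C (2): add — endpoints in different components.
A C (3): add — endpoints in different components.
F G (4): add — endpoints in different components.
B G (5): add — endpoints in different components.
A B (6): skip — A and B already connected.
E F (7): add — endpoints in different components.
C D (11): add — endpoints in different components.
Every non-tree edge has weight strictly greater than the heaviest edge on the tree path between its endpoints, so the MST is unique.

Yes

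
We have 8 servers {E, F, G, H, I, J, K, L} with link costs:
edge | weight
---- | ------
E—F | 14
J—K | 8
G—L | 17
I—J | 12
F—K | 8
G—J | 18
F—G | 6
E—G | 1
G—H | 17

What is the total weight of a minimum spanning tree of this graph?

Kruskal's algorithm — process edges by increasing weight (ties by edge label):
E—G (1): add — endpoints in different components.
F—G (6): add — endpoints in different components.
F—K (8): add — endpoints in different components.
J—K (8): add — endpoints in different components.
I—J (12): add — endpoints in different components.
E—F (14): skip — E and F already connected.
G—H (17): add — endpoints in different components.
G—L (17): add — endpoints in different components.
MST edges: E—G, F—G, F—K, J—K, I—J, G—H, G—L; total weight 1+6+8+8+12+17+17 = 69.

69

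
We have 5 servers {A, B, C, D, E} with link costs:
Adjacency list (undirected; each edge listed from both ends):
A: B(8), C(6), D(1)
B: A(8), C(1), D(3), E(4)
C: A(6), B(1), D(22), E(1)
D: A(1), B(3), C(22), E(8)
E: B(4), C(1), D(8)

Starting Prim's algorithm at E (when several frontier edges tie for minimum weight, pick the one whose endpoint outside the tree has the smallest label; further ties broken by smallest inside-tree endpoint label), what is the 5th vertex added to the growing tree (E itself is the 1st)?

A

Prim's algorithm from E:
Step 1: cheapest edge leaving the tree is C—E (1); add C.
Step 2: cheapest edge leaving the tree is B—C (1); add B.
Step 3: cheapest edge leaving the tree is B—D (3); add D.
Step 4: cheapest edge leaving the tree is A—D (1); add A.
Vertex order: E, C, B, D, A. The 5th vertex is A.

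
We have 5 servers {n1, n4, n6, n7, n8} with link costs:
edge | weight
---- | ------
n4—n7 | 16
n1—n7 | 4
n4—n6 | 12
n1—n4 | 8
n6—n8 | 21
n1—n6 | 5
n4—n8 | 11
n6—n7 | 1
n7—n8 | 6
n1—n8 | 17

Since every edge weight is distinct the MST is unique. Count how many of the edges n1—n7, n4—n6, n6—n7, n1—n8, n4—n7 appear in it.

Kruskal's algorithm — process edges by increasing weight (ties by edge label):
n6—n7 (1): add — endpoints in different components.
n1—n7 (4): add — endpoints in different components.
n1—n6 (5): skip — n1 and n6 already connected.
n7—n8 (6): add — endpoints in different components.
n1—n4 (8): add — endpoints in different components.
MST edge set: {n6—n7, n1—n7, n7—n8, n1—n4}.
Of the listed edges, {n1—n7, n6—n7} are in the MST → 2.

2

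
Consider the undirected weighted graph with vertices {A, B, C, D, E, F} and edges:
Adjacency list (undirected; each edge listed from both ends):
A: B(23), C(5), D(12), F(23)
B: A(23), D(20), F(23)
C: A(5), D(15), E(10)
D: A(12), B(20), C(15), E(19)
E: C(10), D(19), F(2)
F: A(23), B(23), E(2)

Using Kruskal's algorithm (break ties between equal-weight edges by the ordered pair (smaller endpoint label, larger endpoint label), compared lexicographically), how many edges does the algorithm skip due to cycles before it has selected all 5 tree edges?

2

Kruskal's algorithm — process edges by increasing weight (ties by edge label):
E-F (2): add — endpoints in different components.
A-C (5): add — endpoints in different components.
C-E (10): add — endpoints in different components.
A-D (12): add — endpoints in different components.
C-D (15): skip — C and D already connected.
D-E (19): skip — D and E already connected.
B-D (20): add — endpoints in different components.
Edges rejected before the tree was complete: 2.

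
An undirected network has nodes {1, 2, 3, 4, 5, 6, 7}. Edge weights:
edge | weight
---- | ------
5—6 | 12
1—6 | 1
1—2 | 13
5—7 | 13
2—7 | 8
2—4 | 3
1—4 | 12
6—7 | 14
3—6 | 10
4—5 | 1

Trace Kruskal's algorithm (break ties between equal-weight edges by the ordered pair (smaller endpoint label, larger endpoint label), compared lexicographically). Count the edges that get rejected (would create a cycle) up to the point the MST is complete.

0

Sort edges by weight, then run Kruskal:
1—6 (1): add. Components now {1,6} {2} {3} {4} {5} {7}
4—5 (1): add. Components now {1,6} {2} {3} {4,5} {7}
2—4 (3): add. Components now {1,6} {2,4,5} {3} {7}
2—7 (8): add. Components now {1,6} {2,4,5,7} {3}
3—6 (10): add. Components now {1,3,6} {2,4,5,7}
1—4 (12): add. Components now {1,2,3,4,5,6,7}
Edges rejected before the tree was complete: 0.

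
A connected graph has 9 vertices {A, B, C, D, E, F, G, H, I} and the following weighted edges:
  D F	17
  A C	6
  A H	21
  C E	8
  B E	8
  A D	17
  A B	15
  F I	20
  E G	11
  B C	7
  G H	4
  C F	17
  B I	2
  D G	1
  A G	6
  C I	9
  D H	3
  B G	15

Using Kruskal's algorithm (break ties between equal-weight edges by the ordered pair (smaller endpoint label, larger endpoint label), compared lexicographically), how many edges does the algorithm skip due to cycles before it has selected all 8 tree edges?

7

Sort edges by weight, then run Kruskal:
D G (1): add — endpoints in different components.
B I (2): add — endpoints in different components.
D H (3): add — endpoints in different components.
G H (4): skip — G and H already connected.
A C (6): add — endpoints in different components.
A G (6): add — endpoints in different components.
B C (7): add — endpoints in different components.
B E (8): add — endpoints in different components.
C E (8): skip — C and E already connected.
C I (9): skip — C and I already connected.
E G (11): skip — E and G already connected.
A B (15): skip — A and B already connected.
B G (15): skip — B and G already connected.
A D (17): skip — A and D already connected.
C F (17): add — endpoints in different components.
Edges rejected before the tree was complete: 7.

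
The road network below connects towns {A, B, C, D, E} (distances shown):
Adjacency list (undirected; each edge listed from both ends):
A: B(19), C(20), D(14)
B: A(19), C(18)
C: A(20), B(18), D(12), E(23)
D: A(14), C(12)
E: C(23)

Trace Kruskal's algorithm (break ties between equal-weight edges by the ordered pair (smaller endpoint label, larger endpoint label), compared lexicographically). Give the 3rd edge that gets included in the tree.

B-C

Kruskal: consider edges lightest-first.
C–D (12): add — endpoints in different components.
A–D (14): add — endpoints in different components.
B–C (18): add — endpoints in different components.
A–B (19): skip — A and B already connected.
A–C (20): skip — A and C already connected.
C–E (23): add — endpoints in different components.
The 3rd edge added is B–C.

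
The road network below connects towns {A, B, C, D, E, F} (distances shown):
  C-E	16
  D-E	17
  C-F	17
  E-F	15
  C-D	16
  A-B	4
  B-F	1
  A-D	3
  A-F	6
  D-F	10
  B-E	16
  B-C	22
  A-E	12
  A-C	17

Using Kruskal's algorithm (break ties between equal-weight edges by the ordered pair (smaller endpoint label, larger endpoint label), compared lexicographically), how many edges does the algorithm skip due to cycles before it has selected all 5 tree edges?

Sort edges by weight, then run Kruskal:
B-F (1): add. Components now {A} {B,F} {C} {D} {E}
A-D (3): add. Components now {A,D} {B,F} {C} {E}
A-B (4): add. Components now {A,B,D,F} {C} {E}
A-F (6): skip — A and F already connected.
D-F (10): skip — D and F already connected.
A-E (12): add. Components now {A,B,D,E,F} {C}
E-F (15): skip — E and F already connected.
B-E (16): skip — B and E already connected.
C-D (16): add. Components now {A,B,C,D,E,F}
Edges rejected before the tree was complete: 4.

4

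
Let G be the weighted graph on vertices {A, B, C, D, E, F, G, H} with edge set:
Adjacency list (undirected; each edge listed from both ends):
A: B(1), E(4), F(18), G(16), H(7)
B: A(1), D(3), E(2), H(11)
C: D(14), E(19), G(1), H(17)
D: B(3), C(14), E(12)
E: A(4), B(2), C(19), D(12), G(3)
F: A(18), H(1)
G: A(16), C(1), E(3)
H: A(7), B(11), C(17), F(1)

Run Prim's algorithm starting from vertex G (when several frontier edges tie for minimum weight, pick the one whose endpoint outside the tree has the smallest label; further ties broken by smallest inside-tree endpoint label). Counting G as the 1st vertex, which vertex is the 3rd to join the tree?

E

Prim, starting at G.
Step 1: cheapest edge leaving the tree is C–G (1); add C.
Step 2: cheapest edge leaving the tree is E–G (3); add E.
Step 3: cheapest edge leaving the tree is B–E (2); add B.
Step 4: cheapest edge leaving the tree is A–B (1); add A.
Step 5: cheapest edge leaving the tree is B–D (3); add D.
Step 6: cheapest edge leaving the tree is A–H (7); add H.
Step 7: cheapest edge leaving the tree is F–H (1); add F.
Vertex order: G, C, E, B, A, D, H, F. The 3rd vertex is E.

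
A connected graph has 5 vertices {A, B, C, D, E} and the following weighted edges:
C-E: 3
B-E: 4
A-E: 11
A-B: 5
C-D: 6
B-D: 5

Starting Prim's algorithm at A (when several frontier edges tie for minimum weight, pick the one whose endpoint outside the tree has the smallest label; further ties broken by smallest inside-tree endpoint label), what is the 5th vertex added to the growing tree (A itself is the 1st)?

Prim, starting at A.
Step 1: frontier [A-B 5, A-E 11] → take A-B (5); add B.
Step 2: frontier [A-E 11, B-E 4, B-D 5] → take B-E (4); add E.
Step 3: frontier [B-D 5, C-E 3] → take C-E (3); add C.
Step 4: frontier [B-D 5, C-D 6] → take B-D (5); add D.
Vertex order: A, B, E, C, D. The 5th vertex is D.

D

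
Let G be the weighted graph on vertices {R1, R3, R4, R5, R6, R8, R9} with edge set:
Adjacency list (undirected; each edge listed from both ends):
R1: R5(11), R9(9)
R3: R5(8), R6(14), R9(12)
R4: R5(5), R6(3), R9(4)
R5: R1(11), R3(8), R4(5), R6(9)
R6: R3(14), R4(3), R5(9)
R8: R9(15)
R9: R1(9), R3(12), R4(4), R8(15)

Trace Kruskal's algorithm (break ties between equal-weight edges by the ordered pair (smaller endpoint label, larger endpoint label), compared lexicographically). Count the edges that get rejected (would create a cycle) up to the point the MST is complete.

Sort edges by weight, then run Kruskal:
R4 R6 (3): add — endpoints in different components.
R4 R9 (4): add — endpoints in different components.
R4 R5 (5): add — endpoints in different components.
R3 R5 (8): add — endpoints in different components.
R1 R9 (9): add — endpoints in different components.
R5 R6 (9): skip — R5 and R6 already connected.
R1 R5 (11): skip — R1 and R5 already connected.
R3 R9 (12): skip — R3 and R9 already connected.
R3 R6 (14): skip — R3 and R6 already connected.
R8 R9 (15): add — endpoints in different components.
Edges rejected before the tree was complete: 4.

4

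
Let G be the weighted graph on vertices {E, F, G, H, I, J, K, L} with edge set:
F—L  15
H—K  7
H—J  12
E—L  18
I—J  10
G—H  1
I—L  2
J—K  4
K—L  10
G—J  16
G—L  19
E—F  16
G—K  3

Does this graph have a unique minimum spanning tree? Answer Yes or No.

Kruskal's algorithm — process edges by increasing weight (ties by edge label):
G—H (1): add — endpoints in different components.
I—L (2): add — endpoints in different components.
G—K (3): add — endpoints in different components.
J—K (4): add — endpoints in different components.
H—K (7): skip — H and K already connected.
I—J (10): add — endpoints in different components.
K—L (10): skip — K and L already connected.
H—J (12): skip — H and J already connected.
F—L (15): add — endpoints in different components.
E—F (16): add — endpoints in different components.
Non-tree edge K—L has weight 10, equal to the heaviest edge on its tree cycle — swapping gives another MST of the same weight. Not unique.

No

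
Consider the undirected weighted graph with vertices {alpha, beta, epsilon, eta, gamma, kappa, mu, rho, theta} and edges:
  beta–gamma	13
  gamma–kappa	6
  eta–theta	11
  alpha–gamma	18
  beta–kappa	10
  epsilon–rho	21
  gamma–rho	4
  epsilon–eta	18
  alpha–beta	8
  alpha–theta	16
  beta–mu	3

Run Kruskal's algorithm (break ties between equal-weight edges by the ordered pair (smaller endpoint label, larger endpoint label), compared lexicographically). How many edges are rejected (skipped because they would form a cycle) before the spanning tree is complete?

2

Kruskal's algorithm — process edges by increasing weight (ties by edge label):
beta–mu (3): add — endpoints in different components.
gamma–rho (4): add — endpoints in different components.
gamma–kappa (6): add — endpoints in different components.
alpha–beta (8): add — endpoints in different components.
beta–kappa (10): add — endpoints in different components.
eta–theta (11): add — endpoints in different components.
beta–gamma (13): skip — gamma and beta already connected.
alpha–theta (16): add — endpoints in different components.
alpha–gamma (18): skip — gamma and alpha already connected.
epsilon–eta (18): add — endpoints in different components.
Edges rejected before the tree was complete: 2.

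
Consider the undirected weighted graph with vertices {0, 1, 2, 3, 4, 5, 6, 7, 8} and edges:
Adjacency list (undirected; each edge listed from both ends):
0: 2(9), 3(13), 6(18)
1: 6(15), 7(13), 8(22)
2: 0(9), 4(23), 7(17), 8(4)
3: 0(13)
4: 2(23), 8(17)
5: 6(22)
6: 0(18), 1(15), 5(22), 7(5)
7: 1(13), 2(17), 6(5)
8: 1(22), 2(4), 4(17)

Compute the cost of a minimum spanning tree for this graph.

Sort edges by weight, then run Kruskal:
2—8 (4): add — endpoints in different components.
6—7 (5): add — endpoints in different components.
0—2 (9): add — endpoints in different components.
0—3 (13): add — endpoints in different components.
1—7 (13): add — endpoints in different components.
1—6 (15): skip — 1 and 6 already connected.
2—7 (17): add — endpoints in different components.
4—8 (17): add — endpoints in different components.
0—6 (18): skip — 0 and 6 already connected.
1—8 (22): skip — 1 and 8 already connected.
5—6 (22): add — endpoints in different components.
MST edges: 2—8, 6—7, 0—2, 0—3, 1—7, 2—7, 4—8, 5—6; total weight 4+5+9+13+13+17+17+22 = 100.

100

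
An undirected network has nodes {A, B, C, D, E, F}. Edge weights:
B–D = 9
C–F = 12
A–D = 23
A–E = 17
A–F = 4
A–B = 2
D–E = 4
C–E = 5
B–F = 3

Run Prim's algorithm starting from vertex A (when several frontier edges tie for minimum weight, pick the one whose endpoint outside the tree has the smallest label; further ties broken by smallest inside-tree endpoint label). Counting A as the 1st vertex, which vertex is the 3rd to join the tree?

Grow the tree from A using Prim:
Step 1: frontier [A–B 2, A–F 4, A–E 17, A–D 23] → take A–B (2); add B.
Step 2: frontier [A–F 4, A–E 17, A–D 23, B–F 3, B–D 9] → take B–F (3); add F.
Step 3: frontier [A–E 17, A–D 23, B–D 9, C–F 12] → take B–D (9); add D.
Step 4: frontier [A–E 17, D–E 4, C–F 12] → take D–E (4); add E.
Step 5: frontier [C–E 5, C–F 12] → take C–E (5); add C.
Vertex order: A, B, F, D, E, C. The 3rd vertex is F.

F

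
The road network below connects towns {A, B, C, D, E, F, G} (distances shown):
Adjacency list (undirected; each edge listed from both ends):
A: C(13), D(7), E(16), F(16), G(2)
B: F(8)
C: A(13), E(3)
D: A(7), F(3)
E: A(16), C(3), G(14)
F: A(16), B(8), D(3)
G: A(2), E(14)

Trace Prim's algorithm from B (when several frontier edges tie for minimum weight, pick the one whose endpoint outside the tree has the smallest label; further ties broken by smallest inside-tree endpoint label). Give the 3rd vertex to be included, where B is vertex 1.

Grow the tree from B using Prim:
Step 1: frontier [B—F 8] → take B—F (8); add F.
Step 2: frontier [D—F 3, A—F 16] → take D—F (3); add D.
Step 3: frontier [A—D 7, A—F 16] → take A—D (7); add A.
Step 4: frontier [A—G 2, A—C 13, A—E 16] → take A—G (2); add G.
Step 5: frontier [A—C 13, A—E 16, E—G 14] → take A—C (13); add C.
Step 6: frontier [A—E 16, C—E 3, E—G 14] → take C—E (3); add E.
Vertex order: B, F, D, A, G, C, E. The 3rd vertex is D.

D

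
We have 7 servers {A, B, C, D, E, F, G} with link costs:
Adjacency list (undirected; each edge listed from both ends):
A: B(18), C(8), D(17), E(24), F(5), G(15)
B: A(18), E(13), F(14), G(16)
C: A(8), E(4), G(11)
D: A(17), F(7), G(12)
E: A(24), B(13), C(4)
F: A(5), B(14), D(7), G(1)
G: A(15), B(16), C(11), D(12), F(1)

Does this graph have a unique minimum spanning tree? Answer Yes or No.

Yes

Kruskal's algorithm — process edges by increasing weight (ties by edge label):
F G (1): add — endpoints in different components.
C E (4): add — endpoints in different components.
A F (5): add — endpoints in different components.
D F (7): add — endpoints in different components.
A C (8): add — endpoints in different components.
C G (11): skip — C and G already connected.
D G (12): skip — D and G already connected.
B E (13): add — endpoints in different components.
Every non-tree edge has weight strictly greater than the heaviest edge on the tree path between its endpoints, so the MST is unique.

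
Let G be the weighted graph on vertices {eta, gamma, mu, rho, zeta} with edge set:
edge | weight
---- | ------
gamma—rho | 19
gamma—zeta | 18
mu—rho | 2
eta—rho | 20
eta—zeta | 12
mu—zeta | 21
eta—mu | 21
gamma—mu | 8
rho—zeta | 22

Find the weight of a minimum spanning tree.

Prim's algorithm from mu:
Step 1: frontier [mu—rho 2, gamma—mu 8, eta—mu 21, mu—zeta 21] → take mu—rho (2); add rho.
Step 2: frontier [gamma—mu 8, eta—mu 21, mu—zeta 21, gamma—rho 19, eta—rho 20, rho—zeta 22] → take gamma—mu (8); add gamma.
Step 3: frontier [gamma—zeta 18, eta—mu 21, mu—zeta 21, eta—rho 20, rho—zeta 22] → take gamma—zeta (18); add zeta.
Step 4: frontier [eta—mu 21, eta—rho 20, eta—zeta 12] → take eta—zeta (12); add eta.
MST edges: mu—rho, gamma—mu, gamma—zeta, eta—zeta; total weight 2+8+18+12 = 40.

40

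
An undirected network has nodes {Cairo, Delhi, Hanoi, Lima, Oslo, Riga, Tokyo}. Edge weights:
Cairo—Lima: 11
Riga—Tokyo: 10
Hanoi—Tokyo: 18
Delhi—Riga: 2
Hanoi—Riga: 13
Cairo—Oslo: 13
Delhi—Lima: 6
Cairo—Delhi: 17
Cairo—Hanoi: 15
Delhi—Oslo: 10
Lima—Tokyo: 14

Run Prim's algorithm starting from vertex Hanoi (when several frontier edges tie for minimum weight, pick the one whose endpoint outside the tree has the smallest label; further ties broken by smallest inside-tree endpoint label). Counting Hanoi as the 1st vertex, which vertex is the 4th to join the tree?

Prim's algorithm from Hanoi:
Step 1: frontier [Hanoi—Riga 13, Cairo—Hanoi 15, Hanoi—Tokyo 18] → take Hanoi—Riga (13); add Riga.
Step 2: frontier [Cairo—Hanoi 15, Hanoi—Tokyo 18, Delhi—Riga 2, Riga—Tokyo 10] → take Delhi—Riga (2); add Delhi.
Step 3: frontier [Delhi—Lima 6, Delhi—Oslo 10, Cairo—Delhi 17, Cairo—Hanoi 15, Hanoi—Tokyo 18, Riga—Tokyo 10] → take Delhi—Lima (6); add Lima.
Step 4: frontier [Delhi—Oslo 10, Cairo—Delhi 17, Cairo—Hanoi 15, Hanoi—Tokyo 18, Cairo—Lima 11, Lima—Tokyo 14, Riga—Tokyo 10] → take Delhi—Oslo (10); add Oslo.
Step 5: frontier [Cairo—Delhi 17, Cairo—Hanoi 15, Hanoi—Tokyo 18, Cairo—Lima 11, Lima—Tokyo 14, Cairo—Oslo 13, Riga—Tokyo 10] → take Riga—Tokyo (10); add Tokyo.
Step 6: frontier [Cairo—Delhi 17, Cairo—Hanoi 15, Cairo—Lima 11, Cairo—Oslo 13] → take Cairo—Lima (11); add Cairo.
Vertex order: Hanoi, Riga, Delhi, Lima, Oslo, Tokyo, Cairo. The 4th vertex is Lima.

Lima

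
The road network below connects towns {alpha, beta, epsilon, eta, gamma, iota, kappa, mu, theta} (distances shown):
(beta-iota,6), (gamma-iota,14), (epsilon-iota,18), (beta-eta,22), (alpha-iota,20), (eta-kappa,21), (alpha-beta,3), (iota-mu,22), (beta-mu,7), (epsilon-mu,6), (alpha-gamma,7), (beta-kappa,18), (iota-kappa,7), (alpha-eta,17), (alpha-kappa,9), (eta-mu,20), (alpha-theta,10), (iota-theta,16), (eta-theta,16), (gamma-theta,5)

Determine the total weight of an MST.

57

Prim, starting at iota.
Step 1: cheapest edge leaving the tree is beta-iota (6); add beta.
Step 2: cheapest edge leaving the tree is alpha-beta (3); add alpha.
Step 3: cheapest edge leaving the tree is alpha-gamma (7); add gamma.
Step 4: cheapest edge leaving the tree is gamma-theta (5); add theta.
Step 5: cheapest edge leaving the tree is iota-kappa (7); add kappa.
Step 6: cheapest edge leaving the tree is beta-mu (7); add mu.
Step 7: cheapest edge leaving the tree is epsilon-mu (6); add epsilon.
Step 8: cheapest edge leaving the tree is eta-theta (16); add eta.
MST edges: beta-iota, alpha-beta, alpha-gamma, gamma-theta, iota-kappa, beta-mu, epsilon-mu, eta-theta; total weight 6+3+7+5+7+7+6+16 = 57.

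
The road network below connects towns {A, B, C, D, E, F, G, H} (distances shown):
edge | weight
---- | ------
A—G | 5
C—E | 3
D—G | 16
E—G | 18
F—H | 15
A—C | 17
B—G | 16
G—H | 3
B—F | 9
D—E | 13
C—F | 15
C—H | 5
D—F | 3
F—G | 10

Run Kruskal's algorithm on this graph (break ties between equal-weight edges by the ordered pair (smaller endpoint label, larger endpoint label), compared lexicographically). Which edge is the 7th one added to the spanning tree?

F-G

Sort edges by weight, then run Kruskal:
C—E (3): add — endpoints in different components.
D—F (3): add — endpoints in different components.
G—H (3): add — endpoints in different components.
A—G (5): add — endpoints in different components.
C—H (5): add — endpoints in different components.
B—F (9): add — endpoints in different components.
F—G (10): add — endpoints in different components.
The 7th edge added is F—G.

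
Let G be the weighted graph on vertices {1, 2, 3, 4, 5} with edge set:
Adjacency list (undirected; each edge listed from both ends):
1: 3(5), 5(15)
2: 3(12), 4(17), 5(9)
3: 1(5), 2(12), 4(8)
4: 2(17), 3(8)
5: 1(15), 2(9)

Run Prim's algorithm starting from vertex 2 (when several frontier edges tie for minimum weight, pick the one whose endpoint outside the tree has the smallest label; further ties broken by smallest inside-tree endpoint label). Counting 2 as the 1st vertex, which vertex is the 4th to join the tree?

Grow the tree from 2 using Prim:
Step 1: cheapest edge leaving the tree is 2 5 (9); add 5.
Step 2: cheapest edge leaving the tree is 2 3 (12); add 3.
Step 3: cheapest edge leaving the tree is 1 3 (5); add 1.
Step 4: cheapest edge leaving the tree is 3 4 (8); add 4.
Vertex order: 2, 5, 3, 1, 4. The 4th vertex is 1.

1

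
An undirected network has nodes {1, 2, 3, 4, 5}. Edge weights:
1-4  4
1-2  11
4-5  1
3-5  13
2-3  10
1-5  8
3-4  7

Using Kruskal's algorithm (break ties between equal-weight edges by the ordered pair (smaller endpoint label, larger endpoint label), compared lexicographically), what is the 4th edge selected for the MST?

2-3

Kruskal: consider edges lightest-first.
4-5 (1): add — endpoints in different components.
1-4 (4): add — endpoints in different components.
3-4 (7): add — endpoints in different components.
1-5 (8): skip — 1 and 5 already connected.
2-3 (10): add — endpoints in different components.
The 4th edge added is 2-3.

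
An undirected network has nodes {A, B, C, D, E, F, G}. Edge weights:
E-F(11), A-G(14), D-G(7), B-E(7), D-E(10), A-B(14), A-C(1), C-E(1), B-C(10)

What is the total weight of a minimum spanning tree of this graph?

Kruskal: consider edges lightest-first.
A-C (1): add — endpoints in different components.
C-E (1): add — endpoints in different components.
B-E (7): add — endpoints in different components.
D-G (7): add — endpoints in different components.
B-C (10): skip — B and C already connected.
D-E (10): add — endpoints in different components.
E-F (11): add — endpoints in different components.
MST edges: A-C, C-E, B-E, D-G, D-E, E-F; total weight 1+1+7+7+10+11 = 37.

37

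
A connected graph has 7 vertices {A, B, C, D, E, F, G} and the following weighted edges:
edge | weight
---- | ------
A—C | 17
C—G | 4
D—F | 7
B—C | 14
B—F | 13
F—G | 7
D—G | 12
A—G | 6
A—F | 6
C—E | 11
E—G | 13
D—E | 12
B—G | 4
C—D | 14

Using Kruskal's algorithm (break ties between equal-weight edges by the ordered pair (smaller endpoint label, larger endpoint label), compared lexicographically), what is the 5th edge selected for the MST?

D-F

Kruskal: consider edges lightest-first.
B—G (4): add — endpoints in different components.
C—G (4): add — endpoints in different components.
A—F (6): add — endpoints in different components.
A—G (6): add — endpoints in different components.
D—F (7): add — endpoints in different components.
F—G (7): skip — F and G already connected.
C—E (11): add — endpoints in different components.
The 5th edge added is D—F.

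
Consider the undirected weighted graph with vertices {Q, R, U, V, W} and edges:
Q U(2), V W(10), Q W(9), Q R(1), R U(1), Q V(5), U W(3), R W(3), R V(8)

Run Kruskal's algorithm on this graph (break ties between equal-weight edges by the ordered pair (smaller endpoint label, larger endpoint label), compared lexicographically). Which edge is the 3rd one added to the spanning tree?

Sort edges by weight, then run Kruskal:
Q R (1): add. Components now {Q,R} {V} {W} {U}
R U (1): add. Components now {Q,R,U} {V} {W}
Q U (2): skip — Q and U already connected.
R W (3): add. Components now {Q,R,U,W} {V}
U W (3): skip — W and U already connected.
Q V (5): add. Components now {Q,R,U,V,W}
The 3rd edge added is R W.

R-W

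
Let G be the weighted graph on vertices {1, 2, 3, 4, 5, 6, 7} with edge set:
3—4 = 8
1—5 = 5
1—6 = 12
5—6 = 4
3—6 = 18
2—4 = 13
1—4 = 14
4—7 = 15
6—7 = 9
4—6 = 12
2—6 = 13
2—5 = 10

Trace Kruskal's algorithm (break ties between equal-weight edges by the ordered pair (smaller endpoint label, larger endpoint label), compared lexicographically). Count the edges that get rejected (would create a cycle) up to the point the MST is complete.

Kruskal's algorithm — process edges by increasing weight (ties by edge label):
5—6 (4): add. Components now {1} {2} {3} {4} {5,6} {7}
1—5 (5): add. Components now {1,5,6} {2} {3} {4} {7}
3—4 (8): add. Components now {1,5,6} {2} {3,4} {7}
6—7 (9): add. Components now {1,5,6,7} {2} {3,4}
2—5 (10): add. Components now {1,2,5,6,7} {3,4}
1—6 (12): skip — 1 and 6 already connected.
4—6 (12): add. Components now {1,2,3,4,5,6,7}
Edges rejected before the tree was complete: 1.

1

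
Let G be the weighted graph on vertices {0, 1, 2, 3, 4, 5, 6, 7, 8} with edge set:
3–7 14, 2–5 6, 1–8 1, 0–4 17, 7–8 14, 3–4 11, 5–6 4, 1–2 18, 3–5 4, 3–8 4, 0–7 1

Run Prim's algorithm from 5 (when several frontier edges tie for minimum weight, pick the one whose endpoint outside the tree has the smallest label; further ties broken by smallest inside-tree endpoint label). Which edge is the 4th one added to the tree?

1-8

Grow the tree from 5 using Prim:
Step 1: cheapest edge leaving the tree is 3–5 (4); add 3.
Step 2: cheapest edge leaving the tree is 5–6 (4); add 6.
Step 3: cheapest edge leaving the tree is 3–8 (4); add 8.
Step 4: cheapest edge leaving the tree is 1–8 (1); add 1.
Step 5: cheapest edge leaving the tree is 2–5 (6); add 2.
Step 6: cheapest edge leaving the tree is 3–4 (11); add 4.
Step 7: cheapest edge leaving the tree is 3–7 (14); add 7.
Step 8: cheapest edge leaving the tree is 0–7 (1); add 0.
The 4th edge added is 1–8.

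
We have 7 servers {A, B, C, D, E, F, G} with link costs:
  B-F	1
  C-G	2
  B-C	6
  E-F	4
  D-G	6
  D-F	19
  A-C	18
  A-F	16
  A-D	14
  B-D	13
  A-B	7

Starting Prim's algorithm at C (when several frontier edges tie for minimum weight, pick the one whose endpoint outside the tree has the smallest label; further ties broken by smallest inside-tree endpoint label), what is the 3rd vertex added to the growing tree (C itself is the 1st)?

B

Prim, starting at C.
Step 1: cheapest edge leaving the tree is C-G (2); add G.
Step 2: cheapest edge leaving the tree is B-C (6); add B.
Step 3: cheapest edge leaving the tree is B-F (1); add F.
Step 4: cheapest edge leaving the tree is E-F (4); add E.
Step 5: cheapest edge leaving the tree is D-G (6); add D.
Step 6: cheapest edge leaving the tree is A-B (7); add A.
Vertex order: C, G, B, F, E, D, A. The 3rd vertex is B.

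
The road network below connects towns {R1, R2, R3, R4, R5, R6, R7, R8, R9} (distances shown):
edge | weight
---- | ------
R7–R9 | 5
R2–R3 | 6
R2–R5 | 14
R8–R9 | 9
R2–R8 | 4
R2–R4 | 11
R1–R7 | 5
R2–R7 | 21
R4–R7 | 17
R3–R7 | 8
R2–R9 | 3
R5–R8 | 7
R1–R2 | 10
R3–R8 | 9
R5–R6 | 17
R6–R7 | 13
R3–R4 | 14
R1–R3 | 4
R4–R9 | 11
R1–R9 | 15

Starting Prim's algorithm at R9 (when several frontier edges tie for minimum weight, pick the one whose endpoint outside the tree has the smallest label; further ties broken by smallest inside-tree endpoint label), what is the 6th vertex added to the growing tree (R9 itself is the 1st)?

R3

Grow the tree from R9 using Prim:
Step 1: cheapest edge leaving the tree is R2–R9 (3); add R2.
Step 2: cheapest edge leaving the tree is R2–R8 (4); add R8.
Step 3: cheapest edge leaving the tree is R7–R9 (5); add R7.
Step 4: cheapest edge leaving the tree is R1–R7 (5); add R1.
Step 5: cheapest edge leaving the tree is R1–R3 (4); add R3.
Step 6: cheapest edge leaving the tree is R5–R8 (7); add R5.
Step 7: cheapest edge leaving the tree is R2–R4 (11); add R4.
Step 8: cheapest edge leaving the tree is R6–R7 (13); add R6.
Vertex order: R9, R2, R8, R7, R1, R3, R5, R4, R6. The 6th vertex is R3.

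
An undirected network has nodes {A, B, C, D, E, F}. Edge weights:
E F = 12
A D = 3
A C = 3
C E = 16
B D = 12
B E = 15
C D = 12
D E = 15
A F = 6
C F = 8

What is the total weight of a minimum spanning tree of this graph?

36

Prim, starting at D.
Step 1: frontier [A D 3, B D 12, C D 12, D E 15] → take A D (3); add A.
Step 2: frontier [A C 3, A F 6, B D 12, C D 12, D E 15] → take A C (3); add C.
Step 3: frontier [A F 6, C F 8, C E 16, B D 12, D E 15] → take A F (6); add F.
Step 4: frontier [C E 16, B D 12, D E 15, E F 12] → take B D (12); add B.
Step 5: frontier [B E 15, C E 16, D E 15, E F 12] → take E F (12); add E.
MST edges: A D, A C, A F, B D, E F; total weight 3+3+6+12+12 = 36.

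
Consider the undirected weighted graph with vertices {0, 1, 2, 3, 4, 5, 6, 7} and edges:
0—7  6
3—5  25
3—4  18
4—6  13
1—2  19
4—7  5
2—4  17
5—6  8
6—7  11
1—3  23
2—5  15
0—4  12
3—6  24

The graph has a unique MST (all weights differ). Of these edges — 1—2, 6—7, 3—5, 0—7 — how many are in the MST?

Kruskal's algorithm — process edges by increasing weight (ties by edge label):
4—7 (5): add — endpoints in different components.
0—7 (6): add — endpoints in different components.
5—6 (8): add — endpoints in different components.
6—7 (11): add — endpoints in different components.
0—4 (12): skip — 0 and 4 already connected.
4—6 (13): skip — 4 and 6 already connected.
2—5 (15): add — endpoints in different components.
2—4 (17): skip — 2 and 4 already connected.
3—4 (18): add — endpoints in different components.
1—2 (19): add — endpoints in different components.
MST edge set: {4—7, 0—7, 5—6, 6—7, 2—5, 3—4, 1—2}.
Of the listed edges, {1—2, 6—7, 0—7} are in the MST → 3.

3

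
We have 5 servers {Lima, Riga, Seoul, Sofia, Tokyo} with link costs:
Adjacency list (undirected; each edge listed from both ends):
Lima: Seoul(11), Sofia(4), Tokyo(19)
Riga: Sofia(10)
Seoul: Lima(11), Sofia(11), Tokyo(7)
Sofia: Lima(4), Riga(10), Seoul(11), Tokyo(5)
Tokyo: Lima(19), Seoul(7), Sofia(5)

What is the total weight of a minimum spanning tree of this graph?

26

Grow the tree from Seoul using Prim:
Step 1: frontier [Seoul Tokyo 7, Lima Seoul 11, Seoul Sofia 11] → take Seoul Tokyo (7); add Tokyo.
Step 2: frontier [Lima Seoul 11, Seoul Sofia 11, Sofia Tokyo 5, Lima Tokyo 19] → take Sofia Tokyo (5); add Sofia.
Step 3: frontier [Lima Seoul 11, Lima Sofia 4, Riga Sofia 10, Lima Tokyo 19] → take Lima Sofia (4); add Lima.
Step 4: frontier [Riga Sofia 10] → take Riga Sofia (10); add Riga.
MST edges: Seoul Tokyo, Sofia Tokyo, Lima Sofia, Riga Sofia; total weight 7+5+4+10 = 26.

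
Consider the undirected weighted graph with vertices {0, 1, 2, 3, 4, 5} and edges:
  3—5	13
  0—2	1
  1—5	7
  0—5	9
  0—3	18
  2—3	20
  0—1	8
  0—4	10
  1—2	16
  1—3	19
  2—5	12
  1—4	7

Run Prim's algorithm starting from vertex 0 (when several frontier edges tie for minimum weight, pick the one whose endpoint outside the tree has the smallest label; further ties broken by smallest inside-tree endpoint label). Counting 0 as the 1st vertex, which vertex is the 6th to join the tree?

Grow the tree from 0 using Prim:
Step 1: frontier [0—2 1, 0—1 8, 0—5 9, 0—4 10, 0—3 18] → take 0—2 (1); add 2.
Step 2: frontier [0—1 8, 0—5 9, 0—4 10, 0—3 18, 2—5 12, 1—2 16, 2—3 20] → take 0—1 (8); add 1.
Step 3: frontier [0—5 9, 0—4 10, 0—3 18, 1—4 7, 1—5 7, 1—3 19, 2—5 12, 2—3 20] → take 1—4 (7); add 4.
Step 4: frontier [0—5 9, 0—3 18, 1—5 7, 1—3 19, 2—5 12, 2—3 20] → take 1—5 (7); add 5.
Step 5: frontier [0—3 18, 1—3 19, 2—3 20, 3—5 13] → take 3—5 (13); add 3.
Vertex order: 0, 2, 1, 4, 5, 3. The 6th vertex is 3.

3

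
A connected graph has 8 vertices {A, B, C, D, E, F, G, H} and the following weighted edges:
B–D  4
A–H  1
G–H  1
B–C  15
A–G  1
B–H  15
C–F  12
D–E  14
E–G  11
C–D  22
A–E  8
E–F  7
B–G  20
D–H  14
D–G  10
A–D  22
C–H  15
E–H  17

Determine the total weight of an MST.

43

Kruskal: consider edges lightest-first.
A–G (1): add — endpoints in different components.
A–H (1): add — endpoints in different components.
G–H (1): skip — G and H already connected.
B–D (4): add — endpoints in different components.
E–F (7): add — endpoints in different components.
A–E (8): add — endpoints in different components.
D–G (10): add — endpoints in different components.
E–G (11): skip — E and G already connected.
C–F (12): add — endpoints in different components.
MST edges: A–G, A–H, B–D, E–F, A–E, D–G, C–F; total weight 1+1+4+7+8+10+12 = 43.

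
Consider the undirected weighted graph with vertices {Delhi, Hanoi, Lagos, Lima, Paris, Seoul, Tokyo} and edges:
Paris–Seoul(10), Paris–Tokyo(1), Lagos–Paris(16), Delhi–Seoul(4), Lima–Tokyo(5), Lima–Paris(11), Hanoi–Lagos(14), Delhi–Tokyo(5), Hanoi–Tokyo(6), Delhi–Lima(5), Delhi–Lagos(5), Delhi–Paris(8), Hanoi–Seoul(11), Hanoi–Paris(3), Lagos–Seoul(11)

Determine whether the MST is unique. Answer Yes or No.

No

Sort edges by weight, then run Kruskal:
Paris–Tokyo (1): add. Components now {Lagos} {Paris,Tokyo} {Lima} {Seoul} {Hanoi} {Delhi}
Hanoi–Paris (3): add. Components now {Lagos} {Hanoi,Paris,Tokyo} {Lima} {Seoul} {Delhi}
Delhi–Seoul (4): add. Components now {Lagos} {Hanoi,Paris,Tokyo} {Lima} {Delhi,Seoul}
Delhi–Lagos (5): add. Components now {Delhi,Lagos,Seoul} {Hanoi,Paris,Tokyo} {Lima}
Delhi–Lima (5): add. Components now {Delhi,Lagos,Lima,Seoul} {Hanoi,Paris,Tokyo}
Delhi–Tokyo (5): add. Components now {Delhi,Hanoi,Lagos,Lima,Paris,Seoul,Tokyo}
Non-tree edge Lima–Tokyo has weight 5, equal to the heaviest edge on its tree cycle — swapping gives another MST of the same weight. Not unique.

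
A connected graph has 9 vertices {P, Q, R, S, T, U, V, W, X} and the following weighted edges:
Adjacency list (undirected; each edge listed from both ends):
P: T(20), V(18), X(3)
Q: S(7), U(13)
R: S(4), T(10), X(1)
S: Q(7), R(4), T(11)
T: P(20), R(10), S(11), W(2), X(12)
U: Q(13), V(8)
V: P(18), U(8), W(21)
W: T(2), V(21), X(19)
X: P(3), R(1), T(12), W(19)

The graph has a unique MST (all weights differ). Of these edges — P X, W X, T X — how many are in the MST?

1

Sort edges by weight, then run Kruskal:
R X (1): add — endpoints in different components.
T W (2): add — endpoints in different components.
P X (3): add — endpoints in different components.
R S (4): add — endpoints in different components.
Q S (7): add — endpoints in different components.
U V (8): add — endpoints in different components.
R T (10): add — endpoints in different components.
S T (11): skip — T and S already connected.
T X (12): skip — X and T already connected.
Q U (13): add — endpoints in different components.
MST edge set: {R X, T W, P X, R S, Q S, U V, R T, Q U}.
Of the listed edges, {P X} are in the MST → 1.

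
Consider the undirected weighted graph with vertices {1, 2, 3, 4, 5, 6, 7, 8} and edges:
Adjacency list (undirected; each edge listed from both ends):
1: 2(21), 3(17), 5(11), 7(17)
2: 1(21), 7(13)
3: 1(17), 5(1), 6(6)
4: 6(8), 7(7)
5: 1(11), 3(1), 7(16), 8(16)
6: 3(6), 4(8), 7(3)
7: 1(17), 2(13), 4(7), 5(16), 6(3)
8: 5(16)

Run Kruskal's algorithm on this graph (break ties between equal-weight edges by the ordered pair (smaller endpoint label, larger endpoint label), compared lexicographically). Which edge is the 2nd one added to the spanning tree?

6-7

Sort edges by weight, then run Kruskal:
3-5 (1): add — endpoints in different components.
6-7 (3): add — endpoints in different components.
3-6 (6): add — endpoints in different components.
4-7 (7): add — endpoints in different components.
4-6 (8): skip — 4 and 6 already connected.
1-5 (11): add — endpoints in different components.
2-7 (13): add — endpoints in different components.
5-7 (16): skip — 5 and 7 already connected.
5-8 (16): add — endpoints in different components.
The 2nd edge added is 6-7.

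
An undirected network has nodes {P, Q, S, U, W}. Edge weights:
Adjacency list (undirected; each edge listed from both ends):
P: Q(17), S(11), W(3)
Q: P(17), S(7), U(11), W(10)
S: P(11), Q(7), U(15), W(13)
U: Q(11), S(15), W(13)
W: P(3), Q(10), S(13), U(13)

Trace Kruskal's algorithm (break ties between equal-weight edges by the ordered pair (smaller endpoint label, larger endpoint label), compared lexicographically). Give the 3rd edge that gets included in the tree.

Q-W

Kruskal: consider edges lightest-first.
P–W (3): add. Components now {S} {U} {Q} {P,W}
Q–S (7): add. Components now {Q,S} {U} {P,W}
Q–W (10): add. Components now {P,Q,S,W} {U}
P–S (11): skip — S and P already connected.
Q–U (11): add. Components now {P,Q,S,U,W}
The 3rd edge added is Q–W.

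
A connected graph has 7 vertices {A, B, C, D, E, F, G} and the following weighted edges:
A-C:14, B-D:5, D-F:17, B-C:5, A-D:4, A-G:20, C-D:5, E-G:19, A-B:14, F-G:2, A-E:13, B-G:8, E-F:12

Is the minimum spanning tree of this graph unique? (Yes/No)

No

Kruskal's algorithm — process edges by increasing weight (ties by edge label):
F-G (2): add. Components now {A} {B} {C} {D} {E} {F,G}
A-D (4): add. Components now {A,D} {B} {C} {E} {F,G}
B-C (5): add. Components now {A,D} {B,C} {E} {F,G}
B-D (5): add. Components now {A,B,C,D} {E} {F,G}
C-D (5): skip — C and D already connected.
B-G (8): add. Components now {A,B,C,D,F,G} {E}
E-F (12): add. Components now {A,B,C,D,E,F,G}
Non-tree edge C-D has weight 5, equal to the heaviest edge on its tree cycle — swapping gives another MST of the same weight. Not unique.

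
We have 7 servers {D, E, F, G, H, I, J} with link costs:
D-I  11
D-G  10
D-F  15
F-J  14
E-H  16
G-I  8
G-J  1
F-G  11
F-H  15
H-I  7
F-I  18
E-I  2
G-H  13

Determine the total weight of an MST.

39

Prim's algorithm from G:
Step 1: cheapest edge leaving the tree is G-J (1); add J.
Step 2: cheapest edge leaving the tree is G-I (8); add I.
Step 3: cheapest edge leaving the tree is E-I (2); add E.
Step 4: cheapest edge leaving the tree is H-I (7); add H.
Step 5: cheapest edge leaving the tree is D-G (10); add D.
Step 6: cheapest edge leaving the tree is F-G (11); add F.
MST edges: G-J, G-I, E-I, H-I, D-G, F-G; total weight 1+8+2+7+10+11 = 39.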